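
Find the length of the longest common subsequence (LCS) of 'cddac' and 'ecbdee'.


DP table for LCS of 'cddac' and 'ecbdee':
       e  c  b  d  e  e
    0  0  0  0  0  0  0
  c 0  0  1  1  1  1  1
  d 0  0  1  1  2  2  2
  d 0  0  1  1  2  2  2
  a 0  0  1  1  2  2  2
  c 0  0  1  1  2  2  2
LCS: 'cd'
LCS length = 2

2


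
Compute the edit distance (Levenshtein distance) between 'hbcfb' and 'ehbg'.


Building DP table for s1='hbcfb' (len 5) and s2='ehbg' (len 4):
       e  h  b  g
    0  1  2  3  4
  h 1  1  1  2  3
  b 2  2  2  1  2
  c 3  3  3  2  2
  f 4  4  4  3  3
  b 5  5  5  4  4
Edit distance = dp[5][4] = 4

4


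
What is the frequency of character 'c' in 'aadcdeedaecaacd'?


Scanning 'aadcdeedaecaacd' for 'c':
  Position 3: 'c' -> MATCH (count: 1)
  Position 10: 'c' -> MATCH (count: 2)
  Position 13: 'c' -> MATCH (count: 3)
Total occurrences of 'c': 3

3


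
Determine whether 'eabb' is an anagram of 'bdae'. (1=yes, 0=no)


Sort characters of 'eabb': 'abbe'
Sort characters of 'bdae': 'abde'
Sorted forms differ -> they are NOT anagrams
Result: 0

0


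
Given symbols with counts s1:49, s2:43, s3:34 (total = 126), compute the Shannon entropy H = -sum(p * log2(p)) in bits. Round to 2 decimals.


Computing entropy H = -sum(p_i * log2(p_i)):
  s1: p = 49/126 = 0.3889, -p*log2(p) = 0.5299
  s2: p = 43/126 = 0.3413, -p*log2(p) = 0.5293
  s3: p = 34/126 = 0.2698, -p*log2(p) = 0.5100
H = sum of terms = 1.5692
Rounded to 2 decimals: 1.57

1.57


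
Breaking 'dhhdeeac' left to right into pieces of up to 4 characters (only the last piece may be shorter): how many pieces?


'dhhdeeac' has 8 characters.
Chunking with max size 4:
  Chunk 1: 'dhhd' (positions 0-3)
  Chunk 2: 'eeac' (positions 4-7)
Total chunks: ceil(8 / 4) = 2

2


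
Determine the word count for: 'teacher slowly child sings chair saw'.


Counting words by splitting on spaces:
  Word 1: 'teacher'
  Word 2: 'slowly'
  Word 3: 'child'
  Word 4: 'sings'
  Word 5: 'chair'
  Word 6: 'saw'
Total words: 6

6


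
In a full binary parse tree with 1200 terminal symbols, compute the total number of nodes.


Leaf nodes (terminals): 1200
Internal nodes = n - 1 = 1200 - 1 = 1199
Total = leaves + internal = 1200 + 1199 = 2399

2399


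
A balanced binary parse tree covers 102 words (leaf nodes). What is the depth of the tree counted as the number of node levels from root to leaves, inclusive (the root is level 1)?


In a balanced binary tree with n leaves the deepest leaf is ceil(log2(n)) edges below the root,
so counting node levels inclusive of root and leaves gives ceil(log2(n)) + 1 levels.
log2(102) = 6.6724
ceil(6.6724) = 7
levels = 7 + 1 = 8

8


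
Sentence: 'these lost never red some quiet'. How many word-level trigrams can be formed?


Word trigrams from [6] words:
  Trigram 1: (these lost never)
  Trigram 2: (lost never red)
  Trigram 3: (never red some)
  Trigram 4: (red some quiet)
Total word trigrams: 6 - 2 = 4

4


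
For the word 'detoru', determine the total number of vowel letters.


Scanning each character of 'detoru':
  Position 1: 'd' -> consonant (running count: 0)
  Position 2: 'e' -> vowel (running count: 1)
  Position 3: 't' -> consonant (running count: 1)
  Position 4: 'o' -> vowel (running count: 2)
  Position 5: 'r' -> consonant (running count: 2)
  Position 6: 'u' -> vowel (running count: 3)
Total vowels: 3

3


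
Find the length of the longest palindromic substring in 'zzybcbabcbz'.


Scanning 'zzybcbabcbz' for palindromic substrings.
Substring at positions 3-9: 'bcbabcb'.
Check: reverse('bcbabcb') = 'bcbabcb' -> palindrome confirmed.
Neighbouring characters ('y' / 'z') break symmetry, so it cannot extend further.
No longer palindromic substring exists; longest length = 7

7


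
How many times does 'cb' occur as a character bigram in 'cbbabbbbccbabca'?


Scanning 'cbbabbbbccbabca' for bigram 'cb':
  Position 0: 'cb' -> MATCH
  Position 1: 'bb' -> no
  Position 2: 'ba' -> no
  Position 3: 'ab' -> no
  Position 4: 'bb' -> no
  Position 5: 'bb' -> no
  Position 6: 'bb' -> no
  Position 7: 'bc' -> no
  Position 8: 'cc' -> no
  Position 9: 'cb' -> MATCH
  Position 10: 'ba' -> no
  Position 11: 'ab' -> no
  Position 12: 'bc' -> no
  Position 13: 'ca' -> no
Total matches: 2

2


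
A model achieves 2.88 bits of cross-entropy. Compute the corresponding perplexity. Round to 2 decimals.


Perplexity formula: PP = 2^H
H = 2.88
PP = 2^2.88
Decompose: 2^2.88 = 2^2 * 2^0.88
2^2 = 4, 2^0.88 ~ 1.8403753
PP ~ 4 * 1.8403753 = 7.3615012
Rounded to 2 decimals: 7.36

7.36


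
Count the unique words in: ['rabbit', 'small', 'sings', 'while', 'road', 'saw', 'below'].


Listing all tokens and tracking unique types:
  Token 1: 'rabbit' -> NEW (unique so far: 1)
  Token 2: 'small' -> NEW (unique so far: 2)
  Token 3: 'sings' -> NEW (unique so far: 3)
  Token 4: 'while' -> NEW (unique so far: 4)
  Token 5: 'road' -> NEW (unique so far: 5)
  Token 6: 'saw' -> NEW (unique so far: 6)
  Token 7: 'below' -> NEW (unique so far: 7)
Unique types: ('below', 'rabbit', 'road', 'saw', 'sings', 'small', 'while')
Vocabulary size: 7

7


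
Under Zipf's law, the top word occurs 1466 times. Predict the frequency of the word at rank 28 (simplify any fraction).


Zipf's law: freq(rank) = f1 / rank
f1 = 1466, rank = 28
freq = 1466 / 28
GCD(1466, 28) = 2
Simplified: 733/14

733/14


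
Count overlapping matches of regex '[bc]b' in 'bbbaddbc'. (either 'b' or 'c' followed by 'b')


Pattern: [bc]b means either 'b' or 'c' followed by 'b'.
Scanning 'bbbaddbc' position-by-position:
  Pos 0: window 'bb' -> MATCH
  Pos 1: window 'bb' -> MATCH
  Pos 2: window 'ba' -> no
  Pos 3: window 'ad' -> no
  Pos 4: window 'dd' -> no
  Pos 5: window 'db' -> no
  Pos 6: window 'bc' -> no
  Pos 7: window 'c' -> no
Total matches: 2

2


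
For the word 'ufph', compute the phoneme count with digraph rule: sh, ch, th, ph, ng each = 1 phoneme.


Parsing 'ufph' greedily, digraphs first:
  'u' -> vowel phoneme (phonemes so far: 1)
  'f' -> consonant phoneme (phonemes so far: 2)
  'ph' -> digraph (1 consonant phoneme) (phonemes so far: 3)
Total phonemes: 3

3


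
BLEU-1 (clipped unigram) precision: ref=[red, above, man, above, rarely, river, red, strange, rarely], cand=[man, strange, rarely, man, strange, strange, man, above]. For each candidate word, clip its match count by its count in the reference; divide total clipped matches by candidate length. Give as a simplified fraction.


Reference word counts: {'above': 2, 'man': 1, 'rarely': 2, 'red': 2, 'river': 1, 'strange': 1}
Checking each candidate word (with clipping):
  'man' -> in reference (ref count 1, used 1/1) -> match (matches: 1)
  'strange' -> in reference (ref count 1, used 1/1) -> match (matches: 2)
  'rarely' -> in reference (ref count 2, used 1/2) -> match (matches: 3)
  'man' -> ref count 1 already used up (1/1) -> clipped, no match (matches: 3)
  'strange' -> ref count 1 already used up (1/1) -> clipped, no match (matches: 3)
  'strange' -> ref count 1 already used up (1/1) -> clipped, no match (matches: 3)
  'man' -> ref count 1 already used up (1/1) -> clipped, no match (matches: 3)
  'above' -> in reference (ref count 2, used 1/2) -> match (matches: 4)
Clipped matches: 4, Candidate length: 8
Precision = 4/8 = 1/2

1/2


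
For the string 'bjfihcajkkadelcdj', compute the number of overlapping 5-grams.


String 'bjfihcajkkadelcdj' has length L = 17.
Number of overlapping n-grams = L - n + 1
Substituting: 17 - 5 + 1 = 13

13


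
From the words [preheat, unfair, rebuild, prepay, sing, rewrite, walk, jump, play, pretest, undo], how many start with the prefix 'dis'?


Checking each word for prefix 'dis':
  'preheat' -> no (count: 0)
  'unfair' -> no (count: 0)
  'rebuild' -> no (count: 0)
  'prepay' -> no (count: 0)
  'sing' -> no (count: 0)
  'rewrite' -> no (count: 0)
  'walk' -> no (count: 0)
  'jump' -> no (count: 0)
  'play' -> no (count: 0)
  'pretest' -> no (count: 0)
  'undo' -> no (count: 0)
Total with prefix 'dis': 0

0


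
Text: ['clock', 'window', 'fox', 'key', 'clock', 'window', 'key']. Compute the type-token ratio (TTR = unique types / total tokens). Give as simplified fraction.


Tokens: 7
Unique types: ('clock', 'fox', 'key', 'window') = 4
TTR = 4/7
Already in lowest terms.

4/7


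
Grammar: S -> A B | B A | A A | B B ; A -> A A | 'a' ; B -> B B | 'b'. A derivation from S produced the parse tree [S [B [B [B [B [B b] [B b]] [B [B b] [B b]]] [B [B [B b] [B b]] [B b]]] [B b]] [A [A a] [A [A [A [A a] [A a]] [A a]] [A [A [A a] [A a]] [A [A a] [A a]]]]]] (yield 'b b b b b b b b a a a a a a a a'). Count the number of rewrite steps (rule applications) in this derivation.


Every bracketed nonterminal node [X ...] in the tree is produced by exactly one rule application.
Reading the tree off as a leftmost derivation:
  Step 1: S  =>  B A   (applied S -> B A)
  Step 2: B A  =>  B B A   (applied B -> B B)
  Step 3: B B A  =>  B B B A   (applied B -> B B)
  Step 4: B B B A  =>  B B B B A   (applied B -> B B)
  Step 5: B B B B A  =>  B B B B B A   (applied B -> B B)
  Step 6: B B B B B A  =>  b B B B B A   (applied B -> b)
  Step 7: b B B B B A  =>  b b B B B A   (applied B -> b)
  Step 8: b b B B B A  =>  b b B B B B A   (applied B -> B B)
  Step 9: b b B B B B A  =>  b b b B B B A   (applied B -> b)
  Step 10: b b b B B B A  =>  b b b b B B A   (applied B -> b)
  Step 11: b b b b B B A  =>  b b b b B B B A   (applied B -> B B)
  Step 12: b b b b B B B A  =>  b b b b B B B B A   (applied B -> B B)
  Step 13: b b b b B B B B A  =>  b b b b b B B B A   (applied B -> b)
  Step 14: b b b b b B B B A  =>  b b b b b b B B A   (applied B -> b)
  Step 15: b b b b b b B B A  =>  b b b b b b b B A   (applied B -> b)
  Step 16: b b b b b b b B A  =>  b b b b b b b b A   (applied B -> b)
  Step 17: b b b b b b b b A  =>  b b b b b b b b A A   (applied A -> A A)
  Step 18: b b b b b b b b A A  =>  b b b b b b b b a A   (applied A -> a)
  Step 19: b b b b b b b b a A  =>  b b b b b b b b a A A   (applied A -> A A)
  Step 20: b b b b b b b b a A A  =>  b b b b b b b b a A A A   (applied A -> A A)
  Step 21: b b b b b b b b a A A A  =>  b b b b b b b b a A A A A   (applied A -> A A)
  Step 22: b b b b b b b b a A A A A  =>  b b b b b b b b a a A A A   (applied A -> a)
  Step 23: b b b b b b b b a a A A A  =>  b b b b b b b b a a a A A   (applied A -> a)
  Step 24: b b b b b b b b a a a A A  =>  b b b b b b b b a a a a A   (applied A -> a)
  Step 25: b b b b b b b b a a a a A  =>  b b b b b b b b a a a a A A   (applied A -> A A)
  Step 26: b b b b b b b b a a a a A A  =>  b b b b b b b b a a a a A A A   (applied A -> A A)
  Step 27: b b b b b b b b a a a a A A A  =>  b b b b b b b b a a a a a A A   (applied A -> a)
  Step 28: b b b b b b b b a a a a a A A  =>  b b b b b b b b a a a a a a A   (applied A -> a)
  Step 29: b b b b b b b b a a a a a a A  =>  b b b b b b b b a a a a a a A A   (applied A -> A A)
  Step 30: b b b b b b b b a a a a a a A A  =>  b b b b b b b b a a a a a a a A   (applied A -> a)
  Step 31: b b b b b b b b a a a a a a a A  =>  b b b b b b b b a a a a a a a a   (applied A -> a)
Final yield: b b b b b b b b a a a a a a a a
Total rewrite steps: 31

31


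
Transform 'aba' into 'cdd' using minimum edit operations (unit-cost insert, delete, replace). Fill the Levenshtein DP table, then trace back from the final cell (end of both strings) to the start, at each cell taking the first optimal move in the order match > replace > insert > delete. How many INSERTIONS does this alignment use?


Edit distance = 3. Backtracking from cell (3, 3) with preference match > replace > insert > delete,
then listing the resulting alignment 'aba' -> 'cdd' left to right:
  Step 1: replace a->c
  Step 2: replace b->d
  Step 3: replace a->d
Total insertions: 0

0


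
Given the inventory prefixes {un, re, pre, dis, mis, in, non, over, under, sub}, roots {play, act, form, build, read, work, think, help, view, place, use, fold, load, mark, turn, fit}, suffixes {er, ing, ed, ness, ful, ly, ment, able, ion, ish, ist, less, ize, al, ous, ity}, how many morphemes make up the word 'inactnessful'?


Segmenting 'inactnessful' against the inventory:
  'in' -> prefix (morpheme 1)
  'act' -> root (morpheme 2)
  'ness' -> suffix (morpheme 3)
  'ful' -> suffix (morpheme 4)
Total morphemes: 4

4


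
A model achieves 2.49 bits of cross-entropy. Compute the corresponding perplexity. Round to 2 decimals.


Perplexity formula: PP = 2^H
H = 2.49
PP = 2^2.49
Decompose: 2^2.49 = 2^2 * 2^0.49
2^2 = 4, 2^0.49 ~ 1.4044449
PP ~ 4 * 1.4044449 = 5.6177796
Rounded to 2 decimals: 5.62

5.62


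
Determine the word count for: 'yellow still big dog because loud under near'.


Counting words by splitting on spaces:
  Word 1: 'yellow'
  Word 2: 'still'
  Word 3: 'big'
  Word 4: 'dog'
  Word 5: 'because'
  Word 6: 'loud'
  Word 7: 'under'
  Word 8: 'near'
Total words: 8

8


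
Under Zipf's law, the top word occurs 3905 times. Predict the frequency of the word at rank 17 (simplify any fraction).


Zipf's law: freq(rank) = f1 / rank
f1 = 3905, rank = 17
freq = 3905 / 17
GCD(3905, 17) = 1
Simplified: 3905/17

3905/17


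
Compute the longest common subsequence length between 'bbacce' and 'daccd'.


DP table for LCS of 'bbacce' and 'daccd':
       d  a  c  c  d
    0  0  0  0  0  0
  b 0  0  0  0  0  0
  b 0  0  0  0  0  0
  a 0  0  1  1  1  1
  c 0  0  1  2  2  2
  c 0  0  1  2  3  3
  e 0  0  1  2  3  3
LCS: 'acc'
LCS length = 3

3


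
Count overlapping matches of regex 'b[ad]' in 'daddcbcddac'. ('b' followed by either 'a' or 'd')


Pattern: b[ad] means 'b' followed by either 'a' or 'd'.
Scanning 'daddcbcddac' position-by-position:
  Pos 0: window 'da' -> no
  Pos 1: window 'ad' -> no
  Pos 2: window 'dd' -> no
  Pos 3: window 'dc' -> no
  Pos 4: window 'cb' -> no
  Pos 5: window 'bc' -> no
  Pos 6: window 'cd' -> no
  Pos 7: window 'dd' -> no
  Pos 8: window 'da' -> no
  Pos 9: window 'ac' -> no
  Pos 10: window 'c' -> no
Total matches: 0

0


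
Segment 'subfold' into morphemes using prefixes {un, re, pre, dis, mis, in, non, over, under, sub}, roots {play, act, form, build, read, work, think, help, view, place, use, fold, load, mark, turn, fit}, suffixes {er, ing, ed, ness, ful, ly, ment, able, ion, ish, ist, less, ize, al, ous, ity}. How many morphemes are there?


Segmenting 'subfold' against the inventory:
  'sub' -> prefix (morpheme 1)
  'fold' -> root (morpheme 2)
Total morphemes: 2

2


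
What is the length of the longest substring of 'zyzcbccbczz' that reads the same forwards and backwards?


Scanning 'zyzcbccbczz' for palindromic substrings.
Substring at positions 2-9: 'zcbccbcz'.
Check: reverse('zcbccbcz') = 'zcbccbcz' -> palindrome confirmed.
Neighbouring characters ('y' / 'z') break symmetry, so it cannot extend further.
No longer palindromic substring exists; longest length = 8

8


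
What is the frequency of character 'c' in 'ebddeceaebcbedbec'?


Scanning 'ebddeceaebcbedbec' for 'c':
  Position 5: 'c' -> MATCH (count: 1)
  Position 10: 'c' -> MATCH (count: 2)
  Position 16: 'c' -> MATCH (count: 3)
Total occurrences of 'c': 3

3


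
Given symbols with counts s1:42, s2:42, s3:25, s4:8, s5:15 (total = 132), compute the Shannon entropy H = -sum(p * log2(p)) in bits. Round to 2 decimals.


Computing entropy H = -sum(p_i * log2(p_i)):
  s1: p = 42/132 = 0.3182, -p*log2(p) = 0.5257
  s2: p = 42/132 = 0.3182, -p*log2(p) = 0.5257
  s3: p = 25/132 = 0.1894, -p*log2(p) = 0.4546
  s4: p = 8/132 = 0.0606, -p*log2(p) = 0.2451
  s5: p = 15/132 = 0.1136, -p*log2(p) = 0.3565
H = sum of terms = 2.1076
Rounded to 2 decimals: 2.11

2.11


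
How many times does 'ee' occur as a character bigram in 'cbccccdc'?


Scanning 'cbccccdc' for bigram 'ee':
  Position 0: 'cb' -> no
  Position 1: 'bc' -> no
  Position 2: 'cc' -> no
  Position 3: 'cc' -> no
  Position 4: 'cc' -> no
  Position 5: 'cd' -> no
  Position 6: 'dc' -> no
Total matches: 0

0


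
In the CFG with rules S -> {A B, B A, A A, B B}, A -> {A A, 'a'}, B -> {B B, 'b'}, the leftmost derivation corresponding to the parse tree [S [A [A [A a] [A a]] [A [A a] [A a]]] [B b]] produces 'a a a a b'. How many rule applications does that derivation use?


Every bracketed nonterminal node [X ...] in the tree is produced by exactly one rule application.
Reading the tree off as a leftmost derivation:
  Step 1: S  =>  A B   (applied S -> A B)
  Step 2: A B  =>  A A B   (applied A -> A A)
  Step 3: A A B  =>  A A A B   (applied A -> A A)
  Step 4: A A A B  =>  a A A B   (applied A -> a)
  Step 5: a A A B  =>  a a A B   (applied A -> a)
  Step 6: a a A B  =>  a a A A B   (applied A -> A A)
  Step 7: a a A A B  =>  a a a A B   (applied A -> a)
  Step 8: a a a A B  =>  a a a a B   (applied A -> a)
  Step 9: a a a a B  =>  a a a a b   (applied B -> b)
Final yield: a a a a b
Total rewrite steps: 9

9


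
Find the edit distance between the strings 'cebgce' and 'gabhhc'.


Building DP table for s1='cebgce' (len 6) and s2='gabhhc' (len 6):
       g  a  b  h  h  c
    0  1  2  3  4  5  6
  c 1  1  2  3  4  5  5
  e 2  2  2  3  4  5  6
  b 3  3  3  2  3  4  5
  g 4  3  4  3  3  4  5
  c 5  4  4  4  4  4  4
  e 6  5  5  5  5  5  5
Edit distance = dp[6][6] = 5

5


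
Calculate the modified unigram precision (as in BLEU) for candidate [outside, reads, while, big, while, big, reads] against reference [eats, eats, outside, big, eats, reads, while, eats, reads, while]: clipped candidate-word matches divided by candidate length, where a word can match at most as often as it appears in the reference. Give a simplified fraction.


Reference word counts: {'big': 1, 'eats': 4, 'outside': 1, 'reads': 2, 'while': 2}
Checking each candidate word (with clipping):
  'outside' -> in reference (ref count 1, used 1/1) -> match (matches: 1)
  'reads' -> in reference (ref count 2, used 1/2) -> match (matches: 2)
  'while' -> in reference (ref count 2, used 1/2) -> match (matches: 3)
  'big' -> in reference (ref count 1, used 1/1) -> match (matches: 4)
  'while' -> in reference (ref count 2, used 2/2) -> match (matches: 5)
  'big' -> ref count 1 already used up (1/1) -> clipped, no match (matches: 5)
  'reads' -> in reference (ref count 2, used 2/2) -> match (matches: 6)
Clipped matches: 6, Candidate length: 7
Precision = 6/7

6/7


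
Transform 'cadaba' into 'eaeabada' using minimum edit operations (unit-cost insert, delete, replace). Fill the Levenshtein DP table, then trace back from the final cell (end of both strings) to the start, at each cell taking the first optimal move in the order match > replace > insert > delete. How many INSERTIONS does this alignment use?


Edit distance = 4. Backtracking from cell (6, 8) with preference match > replace > insert > delete,
then listing the resulting alignment 'cadaba' -> 'eaeabada' left to right:
  Step 1: replace c->e
  Step 2: keep 'a'
  Step 3: replace d->e
  Step 4: keep 'a'
  Step 5: keep 'b'
  Step 6: insert 'a' [insertion #1]
  Step 7: insert 'd' [insertion #2]
  Step 8: keep 'a'
Total insertions: 2

2


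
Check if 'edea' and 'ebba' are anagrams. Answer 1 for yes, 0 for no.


Sort characters of 'edea': 'adee'
Sort characters of 'ebba': 'abbe'
Sorted forms differ -> they are NOT anagrams
Result: 0

0


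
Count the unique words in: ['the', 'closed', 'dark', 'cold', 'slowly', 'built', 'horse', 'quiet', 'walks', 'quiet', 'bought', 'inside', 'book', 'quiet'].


Listing all tokens and tracking unique types:
  Token 1: 'the' -> NEW (unique so far: 1)
  Token 2: 'closed' -> NEW (unique so far: 2)
  Token 3: 'dark' -> NEW (unique so far: 3)
  Token 4: 'cold' -> NEW (unique so far: 4)
  Token 5: 'slowly' -> NEW (unique so far: 5)
  Token 6: 'built' -> NEW (unique so far: 6)
  Token 7: 'horse' -> NEW (unique so far: 7)
  Token 8: 'quiet' -> NEW (unique so far: 8)
  Token 9: 'walks' -> NEW (unique so far: 9)
  Token 10: 'quiet' -> duplicate (unique so far: 9)
  Token 11: 'bought' -> NEW (unique so far: 10)
  Token 12: 'inside' -> NEW (unique so far: 11)
  Token 13: 'book' -> NEW (unique so far: 12)
  Token 14: 'quiet' -> duplicate (unique so far: 12)
Unique types: ('book', 'bought', 'built', 'closed', 'cold', 'dark', 'horse', 'inside', 'quiet', 'slowly', 'the', 'walks')
Vocabulary size: 12

12


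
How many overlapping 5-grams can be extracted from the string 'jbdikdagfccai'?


String 'jbdikdagfccai' has length L = 13.
Number of overlapping n-grams = L - n + 1
Substituting: 13 - 5 + 1 = 9

9


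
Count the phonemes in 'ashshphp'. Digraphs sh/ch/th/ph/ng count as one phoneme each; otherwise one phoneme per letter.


Parsing 'ashshphp' greedily, digraphs first:
  'a' -> vowel phoneme (phonemes so far: 1)
  'sh' -> digraph (1 consonant phoneme) (phonemes so far: 2)
  'sh' -> digraph (1 consonant phoneme) (phonemes so far: 3)
  'ph' -> digraph (1 consonant phoneme) (phonemes so far: 4)
  'p' -> consonant phoneme (phonemes so far: 5)
Total phonemes: 5

5


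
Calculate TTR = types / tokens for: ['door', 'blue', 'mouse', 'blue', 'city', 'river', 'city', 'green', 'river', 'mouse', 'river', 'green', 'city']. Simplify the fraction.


Tokens: 13
Unique types: ('blue', 'city', 'door', 'green', 'mouse', 'river') = 6
TTR = 6/13
Already in lowest terms.

6/13


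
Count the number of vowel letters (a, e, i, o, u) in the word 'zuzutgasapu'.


Scanning each character of 'zuzutgasapu':
  Position 1: 'z' -> consonant (running count: 0)
  Position 2: 'u' -> vowel (running count: 1)
  Position 3: 'z' -> consonant (running count: 1)
  Position 4: 'u' -> vowel (running count: 2)
  Position 5: 't' -> consonant (running count: 2)
  Position 6: 'g' -> consonant (running count: 2)
  Position 7: 'a' -> vowel (running count: 3)
  Position 8: 's' -> consonant (running count: 3)
  Position 9: 'a' -> vowel (running count: 4)
  Position 10: 'p' -> consonant (running count: 4)
  Position 11: 'u' -> vowel (running count: 5)
Total vowels: 5

5


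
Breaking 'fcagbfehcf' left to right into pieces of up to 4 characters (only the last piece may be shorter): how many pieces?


'fcagbfehcf' has 10 characters.
Chunking with max size 4:
  Chunk 1: 'fcag' (positions 0-3)
  Chunk 2: 'bfeh' (positions 4-7)
  Chunk 3: 'cf' (positions 8-9)
Total chunks: ceil(10 / 4) = 3

3


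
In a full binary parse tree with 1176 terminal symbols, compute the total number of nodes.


Leaf nodes (terminals): 1176
Internal nodes = n - 1 = 1176 - 1 = 1175
Total = leaves + internal = 1176 + 1175 = 2351

2351


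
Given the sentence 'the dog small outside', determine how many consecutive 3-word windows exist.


Word trigrams from [4] words:
  Trigram 1: (the dog small)
  Trigram 2: (dog small outside)
Total word trigrams: 4 - 2 = 2

2


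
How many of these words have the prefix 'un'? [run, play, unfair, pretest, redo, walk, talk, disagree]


Checking each word for prefix 'un':
  'run' -> no (count: 0)
  'play' -> no (count: 0)
  'unfair' -> YES, starts with 'un' (count: 1)
  'pretest' -> no (count: 1)
  'redo' -> no (count: 1)
  'walk' -> no (count: 1)
  'talk' -> no (count: 1)
  'disagree' -> no (count: 1)
Total with prefix 'un': 1

1


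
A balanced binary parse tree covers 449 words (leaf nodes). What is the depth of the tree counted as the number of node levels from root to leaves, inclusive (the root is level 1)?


In a balanced binary tree with n leaves the deepest leaf is ceil(log2(n)) edges below the root,
so counting node levels inclusive of root and leaves gives ceil(log2(n)) + 1 levels.
log2(449) = 8.8106
ceil(8.8106) = 9
levels = 9 + 1 = 10

10


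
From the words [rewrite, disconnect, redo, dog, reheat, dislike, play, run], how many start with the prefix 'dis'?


Checking each word for prefix 'dis':
  'rewrite' -> no (count: 0)
  'disconnect' -> YES, starts with 'dis' (count: 1)
  'redo' -> no (count: 1)
  'dog' -> no (count: 1)
  'reheat' -> no (count: 1)
  'dislike' -> YES, starts with 'dis' (count: 2)
  'play' -> no (count: 2)
  'run' -> no (count: 2)
Total with prefix 'dis': 2

2


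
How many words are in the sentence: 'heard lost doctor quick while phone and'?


Counting words by splitting on spaces:
  Word 1: 'heard'
  Word 2: 'lost'
  Word 3: 'doctor'
  Word 4: 'quick'
  Word 5: 'while'
  Word 6: 'phone'
  Word 7: 'and'
Total words: 7

7


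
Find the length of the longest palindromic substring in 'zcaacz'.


Scanning 'zcaacz' for palindromic substrings.
Substring at positions 0-5: 'zcaacz'.
Check: reverse('zcaacz') = 'zcaacz' -> palindrome confirmed.
No longer palindromic substring exists; longest length = 6

6


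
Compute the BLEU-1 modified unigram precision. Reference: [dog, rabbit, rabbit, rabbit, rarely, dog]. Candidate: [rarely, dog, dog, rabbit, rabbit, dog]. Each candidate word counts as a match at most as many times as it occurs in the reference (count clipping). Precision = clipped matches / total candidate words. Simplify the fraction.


Reference word counts: {'dog': 2, 'rabbit': 3, 'rarely': 1}
Checking each candidate word (with clipping):
  'rarely' -> in reference (ref count 1, used 1/1) -> match (matches: 1)
  'dog' -> in reference (ref count 2, used 1/2) -> match (matches: 2)
  'dog' -> in reference (ref count 2, used 2/2) -> match (matches: 3)
  'rabbit' -> in reference (ref count 3, used 1/3) -> match (matches: 4)
  'rabbit' -> in reference (ref count 3, used 2/3) -> match (matches: 5)
  'dog' -> ref count 2 already used up (2/2) -> clipped, no match (matches: 5)
Clipped matches: 5, Candidate length: 6
Precision = 5/6

5/6


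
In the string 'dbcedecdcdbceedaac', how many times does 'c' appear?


Scanning 'dbcedecdcdbceedaac' for 'c':
  Position 2: 'c' -> MATCH (count: 1)
  Position 6: 'c' -> MATCH (count: 2)
  Position 8: 'c' -> MATCH (count: 3)
  Position 11: 'c' -> MATCH (count: 4)
  Position 17: 'c' -> MATCH (count: 5)
Total occurrences of 'c': 5

5


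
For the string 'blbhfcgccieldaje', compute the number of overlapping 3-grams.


String 'blbhfcgccieldaje' has length L = 16.
Number of overlapping n-grams = L - n + 1
Substituting: 16 - 3 + 1 = 14

14


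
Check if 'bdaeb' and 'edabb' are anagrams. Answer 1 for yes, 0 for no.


Sort characters of 'bdaeb': 'abbde'
Sort characters of 'edabb': 'abbde'
Sorted forms match -> they ARE anagrams
Result: 1

1


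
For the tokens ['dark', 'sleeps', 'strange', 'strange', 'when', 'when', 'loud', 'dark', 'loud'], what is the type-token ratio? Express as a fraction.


Tokens: 9
Unique types: ('dark', 'loud', 'sleeps', 'strange', 'when') = 5
TTR = 5/9
Already in lowest terms.

5/9


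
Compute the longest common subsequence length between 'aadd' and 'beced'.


DP table for LCS of 'aadd' and 'beced':
       b  e  c  e  d
    0  0  0  0  0  0
  a 0  0  0  0  0  0
  a 0  0  0  0  0  0
  d 0  0  0  0  0  1
  d 0  0  0  0  0  1
LCS: 'd'
LCS length = 1

1


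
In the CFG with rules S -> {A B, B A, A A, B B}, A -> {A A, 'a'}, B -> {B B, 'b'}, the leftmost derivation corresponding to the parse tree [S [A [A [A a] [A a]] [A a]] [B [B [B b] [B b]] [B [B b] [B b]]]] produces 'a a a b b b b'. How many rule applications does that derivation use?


Every bracketed nonterminal node [X ...] in the tree is produced by exactly one rule application.
Reading the tree off as a leftmost derivation:
  Step 1: S  =>  A B   (applied S -> A B)
  Step 2: A B  =>  A A B   (applied A -> A A)
  Step 3: A A B  =>  A A A B   (applied A -> A A)
  Step 4: A A A B  =>  a A A B   (applied A -> a)
  Step 5: a A A B  =>  a a A B   (applied A -> a)
  Step 6: a a A B  =>  a a a B   (applied A -> a)
  Step 7: a a a B  =>  a a a B B   (applied B -> B B)
  Step 8: a a a B B  =>  a a a B B B   (applied B -> B B)
  Step 9: a a a B B B  =>  a a a b B B   (applied B -> b)
  Step 10: a a a b B B  =>  a a a b b B   (applied B -> b)
  Step 11: a a a b b B  =>  a a a b b B B   (applied B -> B B)
  Step 12: a a a b b B B  =>  a a a b b b B   (applied B -> b)
  Step 13: a a a b b b B  =>  a a a b b b b   (applied B -> b)
Final yield: a a a b b b b
Total rewrite steps: 13

13


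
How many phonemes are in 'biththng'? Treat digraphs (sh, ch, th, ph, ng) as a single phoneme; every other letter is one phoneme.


Parsing 'biththng' greedily, digraphs first:
  'b' -> consonant phoneme (phonemes so far: 1)
  'i' -> vowel phoneme (phonemes so far: 2)
  'th' -> digraph (1 consonant phoneme) (phonemes so far: 3)
  'th' -> digraph (1 consonant phoneme) (phonemes so far: 4)
  'ng' -> digraph (1 consonant phoneme) (phonemes so far: 5)
Total phonemes: 5

5


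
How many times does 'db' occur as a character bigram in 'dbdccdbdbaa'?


Scanning 'dbdccdbdbaa' for bigram 'db':
  Position 0: 'db' -> MATCH
  Position 1: 'bd' -> no
  Position 2: 'dc' -> no
  Position 3: 'cc' -> no
  Position 4: 'cd' -> no
  Position 5: 'db' -> MATCH
  Position 6: 'bd' -> no
  Position 7: 'db' -> MATCH
  Position 8: 'ba' -> no
  Position 9: 'aa' -> no
Total matches: 3

3


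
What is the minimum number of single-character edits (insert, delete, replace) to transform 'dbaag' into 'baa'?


Building DP table for s1='dbaag' (len 5) and s2='baa' (len 3):
       b  a  a
    0  1  2  3
  d 1  1  2  3
  b 2  1  2  3
  a 3  2  1  2
  a 4  3  2  1
  g 5  4  3  2
Edit distance = dp[5][3] = 2

2


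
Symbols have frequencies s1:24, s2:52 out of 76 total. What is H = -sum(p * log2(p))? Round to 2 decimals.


Computing entropy H = -sum(p_i * log2(p_i)):
  s1: p = 24/76 = 0.3158, -p*log2(p) = 0.5251
  s2: p = 52/76 = 0.6842, -p*log2(p) = 0.3746
H = sum of terms = 0.8997
Rounded to 2 decimals: 0.90

0.90


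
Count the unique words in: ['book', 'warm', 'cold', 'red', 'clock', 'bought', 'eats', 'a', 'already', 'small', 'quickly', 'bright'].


Listing all tokens and tracking unique types:
  Token 1: 'book' -> NEW (unique so far: 1)
  Token 2: 'warm' -> NEW (unique so far: 2)
  Token 3: 'cold' -> NEW (unique so far: 3)
  Token 4: 'red' -> NEW (unique so far: 4)
  Token 5: 'clock' -> NEW (unique so far: 5)
  Token 6: 'bought' -> NEW (unique so far: 6)
  Token 7: 'eats' -> NEW (unique so far: 7)
  Token 8: 'a' -> NEW (unique so far: 8)
  Token 9: 'already' -> NEW (unique so far: 9)
  Token 10: 'small' -> NEW (unique so far: 10)
  Token 11: 'quickly' -> NEW (unique so far: 11)
  Token 12: 'bright' -> NEW (unique so far: 12)
Unique types: ('a', 'already', 'book', 'bought', 'bright', 'clock', 'cold', 'eats', 'quickly', 'red', 'small', 'warm')
Vocabulary size: 12

12


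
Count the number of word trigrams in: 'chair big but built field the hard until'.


Word trigrams from [8] words:
  Trigram 1: (chair big but)
  Trigram 2: (big but built)
  Trigram 3: (but built field)
  Trigram 4: (built field the)
  Trigram 5: (field the hard)
  Trigram 6: (the hard until)
Total word trigrams: 8 - 2 = 6

6


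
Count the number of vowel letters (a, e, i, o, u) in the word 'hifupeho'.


Scanning each character of 'hifupeho':
  Position 1: 'h' -> consonant (running count: 0)
  Position 2: 'i' -> vowel (running count: 1)
  Position 3: 'f' -> consonant (running count: 1)
  Position 4: 'u' -> vowel (running count: 2)
  Position 5: 'p' -> consonant (running count: 2)
  Position 6: 'e' -> vowel (running count: 3)
  Position 7: 'h' -> consonant (running count: 3)
  Position 8: 'o' -> vowel (running count: 4)
Total vowels: 4

4


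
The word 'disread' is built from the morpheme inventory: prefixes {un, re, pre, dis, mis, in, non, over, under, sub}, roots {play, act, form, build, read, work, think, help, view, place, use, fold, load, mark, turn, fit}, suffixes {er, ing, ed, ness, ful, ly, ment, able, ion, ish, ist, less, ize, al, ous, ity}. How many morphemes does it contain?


Segmenting 'disread' against the inventory:
  'dis' -> prefix (morpheme 1)
  'read' -> root (morpheme 2)
Total morphemes: 2

2


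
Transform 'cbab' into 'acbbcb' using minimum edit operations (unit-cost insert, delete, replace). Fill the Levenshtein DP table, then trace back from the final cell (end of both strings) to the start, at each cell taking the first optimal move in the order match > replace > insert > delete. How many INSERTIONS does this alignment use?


Edit distance = 3. Backtracking from cell (4, 6) with preference match > replace > insert > delete,
then listing the resulting alignment 'cbab' -> 'acbbcb' left to right:
  Step 1: insert 'a' [insertion #1]
  Step 2: keep 'c'
  Step 3: insert 'b' [insertion #2]
  Step 4: keep 'b'
  Step 5: replace a->c
  Step 6: keep 'b'
Total insertions: 2

2


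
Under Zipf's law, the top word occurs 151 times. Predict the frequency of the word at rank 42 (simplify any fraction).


Zipf's law: freq(rank) = f1 / rank
f1 = 151, rank = 42
freq = 151 / 42
GCD(151, 42) = 1
Simplified: 151/42

151/42


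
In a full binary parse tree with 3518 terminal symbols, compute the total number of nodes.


Leaf nodes (terminals): 3518
Internal nodes = n - 1 = 3518 - 1 = 3517
Total = leaves + internal = 3518 + 3517 = 7035

7035


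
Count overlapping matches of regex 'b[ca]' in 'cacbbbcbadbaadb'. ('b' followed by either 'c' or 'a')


Pattern: b[ca] means 'b' followed by either 'c' or 'a'.
Scanning 'cacbbbcbadbaadb' position-by-position:
  Pos 0: window 'ca' -> no
  Pos 1: window 'ac' -> no
  Pos 2: window 'cb' -> no
  Pos 3: window 'bb' -> no
  Pos 4: window 'bb' -> no
  Pos 5: window 'bc' -> MATCH
  Pos 6: window 'cb' -> no
  Pos 7: window 'ba' -> MATCH
  Pos 8: window 'ad' -> no
  Pos 9: window 'db' -> no
  Pos 10: window 'ba' -> MATCH
  Pos 11: window 'aa' -> no
  Pos 12: window 'ad' -> no
  Pos 13: window 'db' -> no
  Pos 14: window 'b' -> no
Total matches: 3

3


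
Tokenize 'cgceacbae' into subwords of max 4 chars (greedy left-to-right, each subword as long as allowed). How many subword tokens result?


'cgceacbae' has 9 characters.
Chunking with max size 4:
  Chunk 1: 'cgce' (positions 0-3)
  Chunk 2: 'acba' (positions 4-7)
  Chunk 3: 'e' (positions 8-8)
Total chunks: ceil(9 / 4) = 3

3


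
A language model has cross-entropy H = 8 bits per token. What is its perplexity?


Perplexity formula: PP = 2^H
H = 8
PP = 2^8
Steps: 2^1 = 2, 2^2 = 4, 2^3 = 8, 2^4 = 16, 2^5 = 32, 2^6 = 64, 2^7 = 128, 2^8 = 256
PP = 256

256


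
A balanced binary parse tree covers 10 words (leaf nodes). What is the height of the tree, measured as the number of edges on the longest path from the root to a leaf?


In a balanced binary tree with n leaves the deepest leaf is ceil(log2(n)) edges below the root.
log2(10) = 3.3219
ceil(3.3219) = 4
height (edges) = 4

4


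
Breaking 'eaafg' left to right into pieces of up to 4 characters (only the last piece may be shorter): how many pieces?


'eaafg' has 5 characters.
Chunking with max size 4:
  Chunk 1: 'eaaf' (positions 0-3)
  Chunk 2: 'g' (positions 4-4)
Total chunks: ceil(5 / 4) = 2

2


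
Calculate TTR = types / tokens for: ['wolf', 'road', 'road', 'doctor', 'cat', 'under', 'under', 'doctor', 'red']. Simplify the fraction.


Tokens: 9
Unique types: ('cat', 'doctor', 'red', 'road', 'under', 'wolf') = 6
TTR = 6/9
Simplify: divide both by 3 -> 2/3
TTR = 2/3

2/3


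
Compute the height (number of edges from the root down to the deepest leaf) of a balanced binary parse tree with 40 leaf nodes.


In a balanced binary tree with n leaves the deepest leaf is ceil(log2(n)) edges below the root.
log2(40) = 5.3219
ceil(5.3219) = 6
height (edges) = 6

6


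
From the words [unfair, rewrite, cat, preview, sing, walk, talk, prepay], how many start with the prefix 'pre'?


Checking each word for prefix 'pre':
  'unfair' -> no (count: 0)
  'rewrite' -> no (count: 0)
  'cat' -> no (count: 0)
  'preview' -> YES, starts with 'pre' (count: 1)
  'sing' -> no (count: 1)
  'walk' -> no (count: 1)
  'talk' -> no (count: 1)
  'prepay' -> YES, starts with 'pre' (count: 2)
Total with prefix 'pre': 2

2


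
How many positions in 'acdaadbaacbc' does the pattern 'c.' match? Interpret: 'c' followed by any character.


Pattern: c. means 'c' followed by any character.
Scanning 'acdaadbaacbc' position-by-position:
  Pos 0: window 'ac' -> no
  Pos 1: window 'cd' -> MATCH
  Pos 2: window 'da' -> no
  Pos 3: window 'aa' -> no
  Pos 4: window 'ad' -> no
  Pos 5: window 'db' -> no
  Pos 6: window 'ba' -> no
  Pos 7: window 'aa' -> no
  Pos 8: window 'ac' -> no
  Pos 9: window 'cb' -> MATCH
  Pos 10: window 'bc' -> no
  Pos 11: window 'c' -> no
Total matches: 2

2


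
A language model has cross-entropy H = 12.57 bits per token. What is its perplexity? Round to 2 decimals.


Perplexity formula: PP = 2^H
H = 12.57
PP = 2^12.57
Decompose: 2^12.57 = 2^12 * 2^0.57
2^12 = 4096, 2^0.57 ~ 1.4845236
PP ~ 4096 * 1.4845236 = 6080.6086656
Rounded to 2 decimals: 6080.61

6080.61


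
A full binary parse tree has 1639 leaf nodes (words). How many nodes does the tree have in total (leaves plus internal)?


Leaf nodes (terminals): 1639
Internal nodes = n - 1 = 1639 - 1 = 1638
Total = leaves + internal = 1639 + 1638 = 3277

3277


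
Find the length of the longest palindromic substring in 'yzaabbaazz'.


Scanning 'yzaabbaazz' for palindromic substrings.
Substring at positions 1-8: 'zaabbaaz'.
Check: reverse('zaabbaaz') = 'zaabbaaz' -> palindrome confirmed.
Neighbouring characters ('y' / 'z') break symmetry, so it cannot extend further.
No longer palindromic substring exists; longest length = 8

8


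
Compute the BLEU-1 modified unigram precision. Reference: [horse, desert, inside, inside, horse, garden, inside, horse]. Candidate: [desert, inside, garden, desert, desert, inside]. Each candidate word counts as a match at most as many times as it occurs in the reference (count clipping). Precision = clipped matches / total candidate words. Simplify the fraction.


Reference word counts: {'desert': 1, 'garden': 1, 'horse': 3, 'inside': 3}
Checking each candidate word (with clipping):
  'desert' -> in reference (ref count 1, used 1/1) -> match (matches: 1)
  'inside' -> in reference (ref count 3, used 1/3) -> match (matches: 2)
  'garden' -> in reference (ref count 1, used 1/1) -> match (matches: 3)
  'desert' -> ref count 1 already used up (1/1) -> clipped, no match (matches: 3)
  'desert' -> ref count 1 already used up (1/1) -> clipped, no match (matches: 3)
  'inside' -> in reference (ref count 3, used 2/3) -> match (matches: 4)
Clipped matches: 4, Candidate length: 6
Precision = 4/6 = 2/3

2/3


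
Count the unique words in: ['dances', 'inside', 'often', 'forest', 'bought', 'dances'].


Listing all tokens and tracking unique types:
  Token 1: 'dances' -> NEW (unique so far: 1)
  Token 2: 'inside' -> NEW (unique so far: 2)
  Token 3: 'often' -> NEW (unique so far: 3)
  Token 4: 'forest' -> NEW (unique so far: 4)
  Token 5: 'bought' -> NEW (unique so far: 5)
  Token 6: 'dances' -> duplicate (unique so far: 5)
Unique types: ('bought', 'dances', 'forest', 'inside', 'often')
Vocabulary size: 5

5


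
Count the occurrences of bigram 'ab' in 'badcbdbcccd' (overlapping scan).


Scanning 'badcbdbcccd' for bigram 'ab':
  Position 0: 'ba' -> no
  Position 1: 'ad' -> no
  Position 2: 'dc' -> no
  Position 3: 'cb' -> no
  Position 4: 'bd' -> no
  Position 5: 'db' -> no
  Position 6: 'bc' -> no
  Position 7: 'cc' -> no
  Position 8: 'cc' -> no
  Position 9: 'cd' -> no
Total matches: 0

0


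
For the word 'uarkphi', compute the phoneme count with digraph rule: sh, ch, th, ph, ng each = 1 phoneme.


Parsing 'uarkphi' greedily, digraphs first:
  'u' -> vowel phoneme (phonemes so far: 1)
  'a' -> vowel phoneme (phonemes so far: 2)
  'r' -> consonant phoneme (phonemes so far: 3)
  'k' -> consonant phoneme (phonemes so far: 4)
  'ph' -> digraph (1 consonant phoneme) (phonemes so far: 5)
  'i' -> vowel phoneme (phonemes so far: 6)
Total phonemes: 6

6


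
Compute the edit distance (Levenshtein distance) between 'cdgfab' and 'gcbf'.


Building DP table for s1='cdgfab' (len 6) and s2='gcbf' (len 4):
       g  c  b  f
    0  1  2  3  4
  c 1  1  1  2  3
  d 2  2  2  2  3
  g 3  2  3  3  3
  f 4  3  3  4  3
  a 5  4  4  4  4
  b 6  5  5  4  5
Edit distance = dp[6][4] = 5

5


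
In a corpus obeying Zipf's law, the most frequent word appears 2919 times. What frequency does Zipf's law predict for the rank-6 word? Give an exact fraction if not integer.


Zipf's law: freq(rank) = f1 / rank
f1 = 2919, rank = 6
freq = 2919 / 6
GCD(2919, 6) = 3
Simplified: 973/2

973/2
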